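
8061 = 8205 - 144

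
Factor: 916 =2^2*229^1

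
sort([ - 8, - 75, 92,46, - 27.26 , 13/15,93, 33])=[ - 75,-27.26, - 8,13/15, 33, 46,92, 93 ]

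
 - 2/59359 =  - 1 + 59357/59359 = - 0.00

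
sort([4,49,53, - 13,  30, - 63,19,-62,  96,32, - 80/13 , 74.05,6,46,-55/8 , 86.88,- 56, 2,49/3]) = [ - 63, - 62, - 56,-13, - 55/8, - 80/13,2,4,6, 49/3,19,  30,32,46,49, 53, 74.05,86.88 , 96 ]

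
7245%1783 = 113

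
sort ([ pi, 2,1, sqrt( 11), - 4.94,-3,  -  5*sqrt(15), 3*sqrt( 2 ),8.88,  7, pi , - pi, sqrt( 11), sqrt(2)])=[ - 5*sqrt( 15), - 4.94 ,-pi,-3 , 1,sqrt( 2 ),2,pi, pi, sqrt( 11), sqrt( 11), 3 *sqrt(2 ),  7, 8.88]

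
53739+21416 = 75155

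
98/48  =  2 + 1/24 = 2.04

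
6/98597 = 6/98597 = 0.00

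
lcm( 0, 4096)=0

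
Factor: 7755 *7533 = 58418415 = 3^6*5^1*11^1*31^1*47^1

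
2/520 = 1/260 = 0.00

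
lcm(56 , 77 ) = 616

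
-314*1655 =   -  519670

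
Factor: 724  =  2^2*181^1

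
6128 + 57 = 6185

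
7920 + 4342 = 12262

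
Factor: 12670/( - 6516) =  - 35/18 = - 2^ ( - 1)*3^(-2 ) * 5^1*7^1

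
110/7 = 110/7 = 15.71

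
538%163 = 49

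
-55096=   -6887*8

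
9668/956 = 2417/239 = 10.11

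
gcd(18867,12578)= 6289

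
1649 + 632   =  2281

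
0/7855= 0 = 0.00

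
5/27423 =5/27423 = 0.00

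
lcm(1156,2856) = 48552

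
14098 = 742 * 19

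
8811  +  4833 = 13644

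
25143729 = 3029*8301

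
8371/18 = 8371/18=465.06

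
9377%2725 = 1202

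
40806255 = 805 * 50691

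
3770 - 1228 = 2542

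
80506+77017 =157523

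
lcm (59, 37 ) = 2183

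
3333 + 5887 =9220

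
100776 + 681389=782165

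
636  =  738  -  102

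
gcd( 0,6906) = 6906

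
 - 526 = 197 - 723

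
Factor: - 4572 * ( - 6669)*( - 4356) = - 2^4*3^7*11^2*13^1*19^1*127^1 = - 132817349808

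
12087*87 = 1051569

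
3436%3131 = 305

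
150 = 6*25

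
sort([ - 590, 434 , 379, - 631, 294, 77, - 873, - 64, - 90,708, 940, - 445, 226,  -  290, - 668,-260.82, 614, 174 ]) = [  -  873, - 668, - 631, - 590,- 445,-290,-260.82, - 90, - 64, 77,174,  226, 294,379,434,614, 708 , 940]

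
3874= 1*3874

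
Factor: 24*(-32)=  -  768 = - 2^8*3^1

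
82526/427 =82526/427 = 193.27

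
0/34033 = 0 = 0.00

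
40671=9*4519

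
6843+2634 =9477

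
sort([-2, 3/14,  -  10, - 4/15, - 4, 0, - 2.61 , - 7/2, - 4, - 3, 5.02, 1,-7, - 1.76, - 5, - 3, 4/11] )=[ - 10, - 7,-5, - 4,- 4 ,-7/2, - 3, - 3, - 2.61 ,-2, - 1.76, - 4/15, 0,3/14,  4/11,  1, 5.02] 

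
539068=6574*82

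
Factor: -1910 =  - 2^1*5^1*191^1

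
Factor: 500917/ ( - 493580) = - 2^( - 2) * 5^( - 1)*37^( - 1)*751^1=-751/740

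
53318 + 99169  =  152487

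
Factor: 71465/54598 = 2^( - 1)*5^1*14293^1*27299^ (-1)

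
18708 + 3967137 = 3985845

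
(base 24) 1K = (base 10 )44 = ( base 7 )62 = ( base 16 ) 2C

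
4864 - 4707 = 157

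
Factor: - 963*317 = -305271 = - 3^2*107^1*317^1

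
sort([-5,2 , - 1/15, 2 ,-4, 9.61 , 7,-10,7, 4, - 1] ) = [  -  10, - 5, - 4,-1, - 1/15, 2,2, 4 , 7, 7, 9.61 ] 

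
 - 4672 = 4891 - 9563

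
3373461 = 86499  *39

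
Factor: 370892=2^2*92723^1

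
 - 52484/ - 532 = 98 + 87/133 = 98.65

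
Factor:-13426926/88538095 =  - 2^1*3^1 * 5^( - 1 )* 41^1 * 151^ ( - 1 )*54581^1*117269^( - 1)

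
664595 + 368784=1033379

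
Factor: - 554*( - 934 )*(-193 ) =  - 99865148 = - 2^2*193^1*277^1 *467^1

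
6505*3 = 19515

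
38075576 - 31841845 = 6233731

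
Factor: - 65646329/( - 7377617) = 7^2*13^(-1)*103^1*541^( - 1)*1049^( - 1)*13007^1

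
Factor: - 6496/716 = -2^3*7^1*29^1 * 179^(-1) = -1624/179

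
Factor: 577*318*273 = 2^1*3^2*7^1 * 13^1*53^1*577^1=50091678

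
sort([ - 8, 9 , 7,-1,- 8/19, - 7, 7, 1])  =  [ - 8, - 7 ,-1, - 8/19,1,7,  7, 9 ]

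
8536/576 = 1067/72 = 14.82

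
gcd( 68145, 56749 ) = 77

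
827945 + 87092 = 915037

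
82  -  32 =50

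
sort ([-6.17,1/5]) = [-6.17, 1/5 ] 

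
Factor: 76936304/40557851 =2^4*29^1*47^(  -  1 )*73^( - 1 )*11821^(-1) * 165811^1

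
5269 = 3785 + 1484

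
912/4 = 228 = 228.00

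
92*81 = 7452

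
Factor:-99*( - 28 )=2772 = 2^2*3^2*7^1*11^1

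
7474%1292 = 1014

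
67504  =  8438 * 8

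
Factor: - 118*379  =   - 2^1 * 59^1*379^1 = - 44722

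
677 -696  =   - 19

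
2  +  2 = 4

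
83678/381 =219 +239/381 = 219.63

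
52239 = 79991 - 27752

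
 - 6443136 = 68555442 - 74998578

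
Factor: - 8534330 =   -  2^1*5^1 *7^2 * 17417^1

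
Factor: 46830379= 46830379^1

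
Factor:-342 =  - 2^1*3^2*19^1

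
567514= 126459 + 441055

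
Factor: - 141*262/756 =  - 2^(-1)*3^( - 2)*7^(- 1 )*47^1*131^1 = - 6157/126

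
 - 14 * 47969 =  - 671566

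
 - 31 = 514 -545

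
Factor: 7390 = 2^1*5^1 *739^1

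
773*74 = 57202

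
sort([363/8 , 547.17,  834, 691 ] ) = [363/8, 547.17,691, 834]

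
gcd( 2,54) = 2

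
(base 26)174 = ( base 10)862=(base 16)35e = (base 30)sm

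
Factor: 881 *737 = 11^1*67^1*881^1 = 649297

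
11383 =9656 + 1727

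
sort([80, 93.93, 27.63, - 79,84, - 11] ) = [ - 79,  -  11  ,  27.63, 80,84,93.93]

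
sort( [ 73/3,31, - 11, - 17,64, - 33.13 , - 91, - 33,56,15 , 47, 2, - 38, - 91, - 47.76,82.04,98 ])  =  [ - 91, - 91, - 47.76,-38, - 33.13, - 33, -17, - 11,2,  15,73/3,31,  47,  56 , 64,82.04, 98] 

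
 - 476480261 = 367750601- 844230862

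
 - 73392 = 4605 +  - 77997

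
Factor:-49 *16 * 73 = - 2^4*7^2* 73^1 = - 57232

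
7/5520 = 7/5520 =0.00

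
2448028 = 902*2714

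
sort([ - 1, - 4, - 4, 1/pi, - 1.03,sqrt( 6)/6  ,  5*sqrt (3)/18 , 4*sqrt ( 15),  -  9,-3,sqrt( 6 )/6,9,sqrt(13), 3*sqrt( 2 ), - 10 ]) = [ - 10, - 9 , - 4, - 4, - 3 ,-1.03, - 1, 1/pi , sqrt( 6)/6 , sqrt( 6) /6,  5*sqrt( 3)/18, sqrt( 13),3*sqrt( 2),  9, 4*sqrt(15 ) ]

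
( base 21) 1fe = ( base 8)1402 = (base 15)365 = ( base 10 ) 770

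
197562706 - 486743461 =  - 289180755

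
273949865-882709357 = - 608759492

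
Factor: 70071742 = 2^1*13^1 * 127^1*21221^1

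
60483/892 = 67 + 719/892 = 67.81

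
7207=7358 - 151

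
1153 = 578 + 575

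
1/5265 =1/5265=0.00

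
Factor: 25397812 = 2^2*11^1*53^1*10891^1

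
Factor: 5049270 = 2^1*3^3*5^1*18701^1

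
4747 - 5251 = - 504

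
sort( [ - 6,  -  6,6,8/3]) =[ - 6, - 6 , 8/3, 6]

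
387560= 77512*5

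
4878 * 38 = 185364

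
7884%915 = 564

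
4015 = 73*55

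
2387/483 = 4+65/69 =4.94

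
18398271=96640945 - 78242674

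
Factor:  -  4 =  - 2^2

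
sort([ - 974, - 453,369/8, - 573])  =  [ - 974, - 573, - 453,369/8 ] 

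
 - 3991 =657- 4648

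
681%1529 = 681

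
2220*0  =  0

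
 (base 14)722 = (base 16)57A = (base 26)21o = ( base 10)1402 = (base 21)33G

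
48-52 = -4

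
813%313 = 187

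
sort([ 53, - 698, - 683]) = [-698, - 683,53 ] 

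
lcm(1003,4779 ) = 81243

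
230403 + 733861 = 964264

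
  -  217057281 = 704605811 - 921663092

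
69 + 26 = 95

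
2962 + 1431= 4393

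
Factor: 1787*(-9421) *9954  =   - 167578844958 = -2^1*3^2*7^1*79^1*1787^1*9421^1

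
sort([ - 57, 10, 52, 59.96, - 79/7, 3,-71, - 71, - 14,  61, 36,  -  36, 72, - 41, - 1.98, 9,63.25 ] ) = [ - 71, - 71,  -  57,-41, - 36,-14, - 79/7, - 1.98,3,9, 10,  36, 52, 59.96 , 61, 63.25,72 ]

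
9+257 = 266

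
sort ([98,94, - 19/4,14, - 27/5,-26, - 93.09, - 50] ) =[-93.09, - 50, - 26,-27/5,-19/4 , 14,  94,98 ] 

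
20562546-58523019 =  - 37960473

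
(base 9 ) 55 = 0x32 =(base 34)1G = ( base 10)50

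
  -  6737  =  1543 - 8280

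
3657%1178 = 123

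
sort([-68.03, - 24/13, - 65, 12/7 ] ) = [-68.03, - 65, - 24/13, 12/7]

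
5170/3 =1723 + 1/3 =1723.33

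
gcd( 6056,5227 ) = 1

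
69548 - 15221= 54327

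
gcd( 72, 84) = 12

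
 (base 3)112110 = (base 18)13C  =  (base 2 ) 110000110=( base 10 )390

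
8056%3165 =1726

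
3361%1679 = 3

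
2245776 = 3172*708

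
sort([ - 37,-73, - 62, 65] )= [-73, -62, - 37,65]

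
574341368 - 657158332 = - 82816964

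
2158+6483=8641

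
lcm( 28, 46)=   644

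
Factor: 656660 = 2^2*5^1*32833^1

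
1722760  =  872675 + 850085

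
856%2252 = 856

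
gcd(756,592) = 4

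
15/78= 5/26 = 0.19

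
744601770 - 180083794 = 564517976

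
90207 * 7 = 631449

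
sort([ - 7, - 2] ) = [-7, -2] 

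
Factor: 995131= 31^1*47^1*683^1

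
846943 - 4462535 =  -3615592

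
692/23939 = 692/23939 = 0.03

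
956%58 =28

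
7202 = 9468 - 2266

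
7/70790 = 7/70790 = 0.00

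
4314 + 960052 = 964366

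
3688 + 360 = 4048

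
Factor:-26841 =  - 3^1* 23^1*389^1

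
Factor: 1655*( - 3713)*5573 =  - 34246168595 = - 5^1*47^1*79^1*331^1 *5573^1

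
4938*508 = 2508504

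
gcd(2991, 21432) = 3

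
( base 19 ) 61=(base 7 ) 223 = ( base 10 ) 115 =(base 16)73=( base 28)43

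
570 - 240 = 330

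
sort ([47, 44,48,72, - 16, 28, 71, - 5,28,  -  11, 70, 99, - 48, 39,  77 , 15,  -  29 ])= [- 48, - 29,  -  16,  -  11, - 5, 15,28,28, 39 , 44, 47 , 48, 70, 71, 72 , 77,99]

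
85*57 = 4845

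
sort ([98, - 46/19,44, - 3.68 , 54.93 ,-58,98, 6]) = [ - 58,-3.68, - 46/19, 6,44 , 54.93,98, 98] 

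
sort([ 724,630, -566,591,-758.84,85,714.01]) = [ - 758.84,-566, 85,591,630,714.01,724]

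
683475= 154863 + 528612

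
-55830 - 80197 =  - 136027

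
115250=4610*25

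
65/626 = 65/626 = 0.10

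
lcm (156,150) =3900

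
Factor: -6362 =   -  2^1* 3181^1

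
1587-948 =639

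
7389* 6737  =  49779693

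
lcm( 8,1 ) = 8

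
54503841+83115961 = 137619802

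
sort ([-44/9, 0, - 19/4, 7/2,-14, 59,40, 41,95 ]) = [ - 14,  -  44/9, - 19/4 , 0, 7/2, 40, 41,59, 95]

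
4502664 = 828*5438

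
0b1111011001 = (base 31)10o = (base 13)5aa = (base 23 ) 1JJ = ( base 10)985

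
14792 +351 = 15143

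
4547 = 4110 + 437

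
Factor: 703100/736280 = 445/466 = 2^(-1 )*5^1*89^1 * 233^ ( - 1) 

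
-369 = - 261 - 108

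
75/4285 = 15/857 = 0.02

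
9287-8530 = 757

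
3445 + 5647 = 9092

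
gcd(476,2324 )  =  28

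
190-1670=- 1480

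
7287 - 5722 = 1565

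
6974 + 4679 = 11653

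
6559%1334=1223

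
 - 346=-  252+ - 94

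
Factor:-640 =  - 2^7*5^1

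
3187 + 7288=10475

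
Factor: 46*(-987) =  -2^1 * 3^1*7^1*23^1 * 47^1 = - 45402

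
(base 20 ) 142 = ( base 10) 482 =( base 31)fh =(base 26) ie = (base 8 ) 742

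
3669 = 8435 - 4766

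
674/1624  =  337/812 = 0.42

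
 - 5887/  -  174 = 33  +  5/6 = 33.83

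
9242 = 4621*2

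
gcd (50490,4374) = 54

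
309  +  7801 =8110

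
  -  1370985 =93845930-95216915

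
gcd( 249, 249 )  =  249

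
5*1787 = 8935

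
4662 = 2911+1751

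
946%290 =76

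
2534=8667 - 6133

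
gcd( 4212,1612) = 52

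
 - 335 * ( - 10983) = 3679305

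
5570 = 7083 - 1513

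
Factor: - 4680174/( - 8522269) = 2^1 * 3^1*7^ ( -1)*780029^1*1217467^( -1) 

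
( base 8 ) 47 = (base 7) 54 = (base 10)39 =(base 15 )29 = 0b100111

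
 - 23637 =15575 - 39212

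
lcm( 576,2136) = 51264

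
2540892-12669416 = - 10128524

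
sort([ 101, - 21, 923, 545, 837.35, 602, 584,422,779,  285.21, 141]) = [-21, 101,141, 285.21, 422, 545, 584, 602,779,837.35, 923] 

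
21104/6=3517 + 1/3 =3517.33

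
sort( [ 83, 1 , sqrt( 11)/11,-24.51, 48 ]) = [-24.51, sqrt( 11)/11, 1, 48,83] 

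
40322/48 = 840 + 1/24 = 840.04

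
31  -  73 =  - 42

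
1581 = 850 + 731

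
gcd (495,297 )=99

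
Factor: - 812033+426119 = - 385914 = - 2^1*3^1*64319^1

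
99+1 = 100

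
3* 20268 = 60804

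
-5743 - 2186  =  -7929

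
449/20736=449/20736 = 0.02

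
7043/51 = 138 + 5/51 = 138.10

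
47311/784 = 47311/784 = 60.35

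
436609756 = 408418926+28190830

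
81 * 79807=6464367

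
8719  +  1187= 9906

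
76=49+27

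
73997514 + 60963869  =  134961383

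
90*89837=8085330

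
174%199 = 174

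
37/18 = 37/18 = 2.06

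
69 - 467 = - 398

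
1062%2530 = 1062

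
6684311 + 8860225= 15544536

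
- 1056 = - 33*32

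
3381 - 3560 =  - 179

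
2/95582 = 1/47791 = 0.00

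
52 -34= 18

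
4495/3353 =4495/3353 = 1.34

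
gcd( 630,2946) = 6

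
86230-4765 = 81465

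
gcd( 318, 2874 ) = 6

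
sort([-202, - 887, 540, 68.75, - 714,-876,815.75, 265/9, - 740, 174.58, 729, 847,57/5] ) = [ - 887, - 876, - 740,- 714, - 202,57/5,  265/9 , 68.75, 174.58,540,  729,815.75,847] 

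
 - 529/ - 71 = 529/71 = 7.45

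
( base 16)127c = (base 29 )5i5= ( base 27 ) 6d7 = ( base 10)4732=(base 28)610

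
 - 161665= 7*( - 23095)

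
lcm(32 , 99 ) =3168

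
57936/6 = 9656=9656.00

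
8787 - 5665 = 3122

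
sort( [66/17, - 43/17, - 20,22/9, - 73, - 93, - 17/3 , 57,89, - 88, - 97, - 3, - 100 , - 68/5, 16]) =[ - 100, - 97 , - 93, - 88, - 73,- 20, - 68/5, - 17/3, -3,- 43/17,22/9, 66/17, 16,  57, 89] 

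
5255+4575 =9830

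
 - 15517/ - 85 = 182 + 47/85=182.55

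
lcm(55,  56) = 3080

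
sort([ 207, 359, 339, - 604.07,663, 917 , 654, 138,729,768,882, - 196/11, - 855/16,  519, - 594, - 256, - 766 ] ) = [ - 766, - 604.07,- 594, - 256, - 855/16, - 196/11,138,207,339,359, 519 , 654,663,  729,  768,882, 917 ]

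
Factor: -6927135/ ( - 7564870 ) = 2^( - 1 ) * 3^1*277^( - 1)*523^1*883^1* 2731^( - 1)= 1385427/1512974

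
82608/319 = 82608/319  =  258.96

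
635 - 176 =459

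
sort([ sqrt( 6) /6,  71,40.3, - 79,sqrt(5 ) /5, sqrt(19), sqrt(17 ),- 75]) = [ - 79, -75,sqrt(6)/6, sqrt(5 )/5, sqrt(17),sqrt( 19 ),40.3, 71]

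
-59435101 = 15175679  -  74610780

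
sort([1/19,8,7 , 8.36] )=[1/19,7, 8,8.36 ]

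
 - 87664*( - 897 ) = 78634608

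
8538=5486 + 3052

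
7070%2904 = 1262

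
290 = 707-417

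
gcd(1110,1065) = 15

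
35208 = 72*489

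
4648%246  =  220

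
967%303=58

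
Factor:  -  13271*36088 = -478923848 =- 2^3*13^1*23^1*347^1 * 577^1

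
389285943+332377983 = 721663926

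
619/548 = 1+71/548 = 1.13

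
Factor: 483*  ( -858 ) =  - 414414 = -  2^1*3^2 * 7^1*11^1*13^1*23^1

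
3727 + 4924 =8651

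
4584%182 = 34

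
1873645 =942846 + 930799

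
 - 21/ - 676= 21/676 = 0.03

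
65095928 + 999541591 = 1064637519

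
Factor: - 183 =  -3^1*61^1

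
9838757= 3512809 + 6325948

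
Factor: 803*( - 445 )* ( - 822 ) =293729370 = 2^1*3^1*5^1*11^1*73^1*89^1*137^1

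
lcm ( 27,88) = 2376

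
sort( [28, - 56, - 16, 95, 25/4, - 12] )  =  [-56, - 16,-12, 25/4, 28, 95] 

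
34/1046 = 17/523 = 0.03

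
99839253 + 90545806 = 190385059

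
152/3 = 50  +  2/3 = 50.67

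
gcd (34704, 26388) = 36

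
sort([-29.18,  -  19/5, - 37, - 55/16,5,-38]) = [ - 38, - 37,  -  29.18, - 19/5, - 55/16,5 ]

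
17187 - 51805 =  - 34618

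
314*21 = 6594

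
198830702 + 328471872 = 527302574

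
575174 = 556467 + 18707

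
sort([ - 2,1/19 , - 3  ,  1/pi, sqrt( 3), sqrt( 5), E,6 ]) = [ - 3 ,  -  2,  1/19,1/pi,  sqrt( 3),sqrt( 5),  E,6] 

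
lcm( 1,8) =8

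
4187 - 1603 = 2584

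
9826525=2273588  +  7552937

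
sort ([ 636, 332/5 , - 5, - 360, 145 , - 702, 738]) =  [ - 702, - 360, - 5, 332/5, 145,  636,  738] 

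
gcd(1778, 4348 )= 2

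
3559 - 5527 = - 1968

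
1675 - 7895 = -6220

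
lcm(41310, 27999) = 2519910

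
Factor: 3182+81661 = 3^2*11^1*857^1 = 84843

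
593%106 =63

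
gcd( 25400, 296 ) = 8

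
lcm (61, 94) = 5734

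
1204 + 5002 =6206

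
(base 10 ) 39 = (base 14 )2b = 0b100111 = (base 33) 16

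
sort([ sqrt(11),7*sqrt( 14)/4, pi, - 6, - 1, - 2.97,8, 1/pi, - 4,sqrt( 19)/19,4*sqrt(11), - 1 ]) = [ - 6, - 4, - 2.97 ,  -  1, - 1,sqrt(19)/19  ,  1/pi, pi , sqrt( 11 ), 7*sqrt(14)/4,8, 4*sqrt(11) ] 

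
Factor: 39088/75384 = 14/27 = 2^1*3^( - 3 )*7^1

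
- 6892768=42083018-48975786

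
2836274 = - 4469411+7305685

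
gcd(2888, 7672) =8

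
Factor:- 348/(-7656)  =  2^( - 1)*11^( - 1 ) = 1/22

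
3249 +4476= 7725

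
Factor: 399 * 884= 2^2*3^1*7^1*13^1*17^1 * 19^1 = 352716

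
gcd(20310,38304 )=6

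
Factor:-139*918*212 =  - 27051624 =- 2^3*3^3 *17^1*53^1*139^1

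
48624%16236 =16152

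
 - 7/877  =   - 7/877 = - 0.01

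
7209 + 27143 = 34352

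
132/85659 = 44/28553 = 0.00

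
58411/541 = 58411/541 = 107.97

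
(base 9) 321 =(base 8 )406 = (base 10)262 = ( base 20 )D2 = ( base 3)100201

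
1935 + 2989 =4924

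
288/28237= 288/28237 = 0.01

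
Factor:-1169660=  - 2^2*5^1*233^1 *251^1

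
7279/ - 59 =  - 7279/59 = -  123.37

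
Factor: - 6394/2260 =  - 3197/1130 = - 2^( - 1 )  *5^(-1 )*23^1*113^ ( - 1) *139^1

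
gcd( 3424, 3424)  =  3424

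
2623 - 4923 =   -  2300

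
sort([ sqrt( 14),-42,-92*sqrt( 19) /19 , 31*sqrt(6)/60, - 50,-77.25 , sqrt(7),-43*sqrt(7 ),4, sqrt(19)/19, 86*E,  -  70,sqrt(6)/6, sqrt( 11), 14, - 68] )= [ - 43*sqrt(7), - 77.25, - 70, - 68, - 50, - 42,-92*sqrt(19) /19,sqrt(19 ) /19, sqrt( 6 )/6,31*sqrt(6)/60, sqrt( 7 ) , sqrt(11 ), sqrt(14), 4,14 , 86*E]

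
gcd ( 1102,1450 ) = 58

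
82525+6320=88845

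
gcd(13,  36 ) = 1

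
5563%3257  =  2306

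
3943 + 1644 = 5587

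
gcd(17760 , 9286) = 2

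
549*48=26352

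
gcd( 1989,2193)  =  51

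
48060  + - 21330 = 26730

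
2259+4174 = 6433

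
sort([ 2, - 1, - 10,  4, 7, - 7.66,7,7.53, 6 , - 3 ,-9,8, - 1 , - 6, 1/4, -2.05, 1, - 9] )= [ - 10 , - 9 , - 9, - 7.66, - 6, - 3, - 2.05,-1, - 1, 1/4, 1,2, 4,6, 7, 7,7.53,  8]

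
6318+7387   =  13705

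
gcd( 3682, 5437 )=1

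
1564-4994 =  - 3430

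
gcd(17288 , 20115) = 1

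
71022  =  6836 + 64186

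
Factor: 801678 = 2^1*3^1*53^1*2521^1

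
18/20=9/10   =  0.90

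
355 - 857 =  - 502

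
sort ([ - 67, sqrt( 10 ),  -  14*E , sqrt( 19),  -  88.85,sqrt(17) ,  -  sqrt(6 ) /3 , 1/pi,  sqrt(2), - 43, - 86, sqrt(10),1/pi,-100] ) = [ - 100,- 88.85,-86 , - 67, - 43 , - 14*E, - sqrt(6) /3,1/pi, 1/pi,  sqrt( 2 ),sqrt( 10 ),sqrt(10),sqrt( 17 ), sqrt(19 ) ]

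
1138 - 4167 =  - 3029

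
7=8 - 1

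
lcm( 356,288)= 25632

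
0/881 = 0= 0.00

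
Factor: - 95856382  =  -2^1*89^1*538519^1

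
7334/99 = 74 + 8/99 = 74.08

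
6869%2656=1557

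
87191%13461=6425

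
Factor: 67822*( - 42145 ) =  - 2^1*5^1*8429^1*33911^1 = - 2858358190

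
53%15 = 8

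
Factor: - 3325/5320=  - 5/8 = - 2^( - 3)*5^1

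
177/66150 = 59/22050= 0.00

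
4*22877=91508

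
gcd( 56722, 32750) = 2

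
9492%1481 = 606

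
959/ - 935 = -2+911/935 = - 1.03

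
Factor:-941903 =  - 941903^1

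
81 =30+51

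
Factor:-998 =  - 2^1  *  499^1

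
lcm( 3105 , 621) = 3105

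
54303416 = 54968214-664798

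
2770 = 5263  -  2493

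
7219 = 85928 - 78709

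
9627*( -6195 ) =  - 59639265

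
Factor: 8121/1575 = 3^( - 1 )*5^ ( - 2 )*7^( - 1 )*2707^1 = 2707/525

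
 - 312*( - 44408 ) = 13855296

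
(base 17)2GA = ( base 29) 10J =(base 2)1101011100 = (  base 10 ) 860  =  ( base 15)3C5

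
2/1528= 1/764 =0.00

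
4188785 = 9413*445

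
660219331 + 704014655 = 1364233986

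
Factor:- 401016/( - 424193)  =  2^3*3^1 * 31^1*787^( - 1) = 744/787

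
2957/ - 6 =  - 493 + 1/6 = -492.83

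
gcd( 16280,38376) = 8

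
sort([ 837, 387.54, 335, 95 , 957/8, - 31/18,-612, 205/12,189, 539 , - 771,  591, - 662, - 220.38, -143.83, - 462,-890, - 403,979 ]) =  [-890, - 771, - 662,  -  612,  -  462, - 403,-220.38,-143.83,-31/18, 205/12,95, 957/8, 189,  335 , 387.54 , 539,591, 837,979]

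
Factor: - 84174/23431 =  - 2^1 *3^1 * 14029^1 * 23431^ ( - 1)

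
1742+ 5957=7699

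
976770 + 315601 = 1292371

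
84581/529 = 159+470/529 = 159.89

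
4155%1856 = 443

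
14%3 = 2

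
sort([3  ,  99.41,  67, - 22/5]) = [ - 22/5,3, 67 , 99.41]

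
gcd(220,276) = 4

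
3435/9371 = 3435/9371 = 0.37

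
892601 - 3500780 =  - 2608179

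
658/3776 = 329/1888 = 0.17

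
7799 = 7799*1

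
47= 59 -12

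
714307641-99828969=614478672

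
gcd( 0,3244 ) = 3244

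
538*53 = 28514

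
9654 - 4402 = 5252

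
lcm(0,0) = 0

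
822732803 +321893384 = 1144626187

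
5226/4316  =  1 + 35/166 = 1.21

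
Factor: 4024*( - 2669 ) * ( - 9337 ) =2^3*17^1*157^1*503^1*9337^1 = 100279902872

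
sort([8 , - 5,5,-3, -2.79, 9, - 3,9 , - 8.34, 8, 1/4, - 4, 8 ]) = [ - 8.34, - 5, - 4, - 3, - 3, - 2.79, 1/4, 5, 8,8, 8,9, 9] 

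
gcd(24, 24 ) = 24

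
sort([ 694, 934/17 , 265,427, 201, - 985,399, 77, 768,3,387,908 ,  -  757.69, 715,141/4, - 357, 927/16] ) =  [ - 985, - 757.69,-357,3, 141/4, 934/17,927/16,  77,201, 265,387, 399,427, 694,  715 , 768,908 ]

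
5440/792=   680/99= 6.87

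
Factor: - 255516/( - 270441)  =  2^2 * 3^( - 1)*107^1 * 151^(- 1) = 428/453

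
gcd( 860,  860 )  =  860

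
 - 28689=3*(-9563)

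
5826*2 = 11652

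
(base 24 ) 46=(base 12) 86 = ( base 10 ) 102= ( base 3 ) 10210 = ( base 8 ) 146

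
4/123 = 4/123 = 0.03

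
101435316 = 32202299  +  69233017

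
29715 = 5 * 5943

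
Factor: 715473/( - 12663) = - 3^1 * 7^(- 1)*11^2*67^(  -  1)*73^1=- 26499/469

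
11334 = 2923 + 8411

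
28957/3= 28957/3= 9652.33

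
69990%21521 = 5427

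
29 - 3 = 26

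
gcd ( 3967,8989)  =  1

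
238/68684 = 17/4906= 0.00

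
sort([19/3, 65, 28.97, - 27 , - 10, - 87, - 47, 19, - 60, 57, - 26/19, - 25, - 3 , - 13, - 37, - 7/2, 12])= [-87, - 60 , - 47,  -  37, - 27 , - 25, - 13, - 10, - 7/2, - 3, - 26/19, 19/3, 12,19, 28.97, 57,65]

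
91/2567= 91/2567 = 0.04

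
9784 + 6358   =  16142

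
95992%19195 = 17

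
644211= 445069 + 199142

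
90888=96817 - 5929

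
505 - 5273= - 4768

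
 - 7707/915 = -2569/305 = -8.42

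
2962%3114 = 2962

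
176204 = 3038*58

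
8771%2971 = 2829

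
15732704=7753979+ 7978725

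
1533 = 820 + 713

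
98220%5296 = 2892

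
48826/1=48826 = 48826.00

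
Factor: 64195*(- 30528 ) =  - 2^6*3^2 * 5^1*37^1*53^1 * 347^1 =-  1959744960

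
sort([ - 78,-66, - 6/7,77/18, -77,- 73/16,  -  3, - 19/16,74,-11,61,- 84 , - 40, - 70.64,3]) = [-84, - 78,-77, - 70.64, - 66,-40,-11,- 73/16 , - 3, - 19/16,-6/7, 3, 77/18, 61,74]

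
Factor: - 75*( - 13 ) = 975 = 3^1*5^2*13^1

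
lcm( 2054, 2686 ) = 34918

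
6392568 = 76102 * 84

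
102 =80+22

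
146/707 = 146/707 = 0.21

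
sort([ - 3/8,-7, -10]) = [ - 10, - 7, - 3/8]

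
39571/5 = 7914 + 1/5=7914.20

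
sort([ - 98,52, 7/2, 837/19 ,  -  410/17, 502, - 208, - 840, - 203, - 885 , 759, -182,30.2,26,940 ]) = [ - 885 , - 840, - 208, - 203,  -  182, - 98, - 410/17, 7/2,26,30.2, 837/19, 52, 502, 759, 940 ]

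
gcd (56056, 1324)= 4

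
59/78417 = 59/78417= 0.00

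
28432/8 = 3554  =  3554.00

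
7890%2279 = 1053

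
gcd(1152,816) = 48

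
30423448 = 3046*9988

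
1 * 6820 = 6820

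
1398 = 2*699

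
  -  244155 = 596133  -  840288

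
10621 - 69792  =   - 59171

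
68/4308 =17/1077= 0.02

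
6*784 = 4704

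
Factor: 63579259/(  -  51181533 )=-3^( - 2)*13^(-1)*293^( - 1 )* 359^1 * 1493^( - 1)*177101^1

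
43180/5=8636 = 8636.00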